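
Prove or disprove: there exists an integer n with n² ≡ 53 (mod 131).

n = 61 works: 61² = 3721, and 3721 − 53 = 3668 = 28·131.

n = 61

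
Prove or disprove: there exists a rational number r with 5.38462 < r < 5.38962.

Multiplying by 18: 18·5.38462 = 96.92316 and 18·5.38962 = 97.01316, so the integer 97 lies strictly between them.
Hence 97/18 is a rational number with 5.38462 < 97/18 < 5.38962.

r = 97/18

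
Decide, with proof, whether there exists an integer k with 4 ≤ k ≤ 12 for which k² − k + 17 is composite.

No such integer k in that range exists.

The values for k = 4, 5, …, 12 are 29, 37, 47, 59, 73, 89, 107, 127, 149, and each of these is prime.
So no value in the range makes the expression composite.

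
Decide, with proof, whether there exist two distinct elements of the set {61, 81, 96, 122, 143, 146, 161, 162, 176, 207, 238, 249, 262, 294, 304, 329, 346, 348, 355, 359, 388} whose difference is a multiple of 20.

61 and 81 are such a pair.

Reduce each element mod 20: 61↦1, 81↦1, 96↦16, 122↦2, 143↦3, 146↦6, 161↦1, 162↦2, 176↦16, 207↦7, 238↦18, 249↦9, 262↦2, 294↦14, 304↦4, 329↦9, 346↦6, 348↦8, 355↦15, 359↦19, 388↦8. The residue 1 repeats (at 61 and 81), and 81 − 61 = 20 = 1·20.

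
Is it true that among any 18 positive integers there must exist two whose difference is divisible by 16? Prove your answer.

Yes.

There are exactly 16 possible remainders on division by 16.
With 18 integers and only 16 classes, the pigeonhole principle forces two of them, say a and b, into the same class.
Their difference a − b is then a multiple of 16.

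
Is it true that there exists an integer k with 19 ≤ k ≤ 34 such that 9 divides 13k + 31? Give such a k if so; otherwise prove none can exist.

For k = 19, 20, …, 25 the values 278, 291, 304, 317, 330, 343, 356 are not multiples of 9. k = 26 works, since 13·26 + 31 = 369 = 41·9.

k = 26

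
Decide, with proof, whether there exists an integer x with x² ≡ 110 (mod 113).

No, no such integer exists.

113 is prime, so by Euler's criterion 110 is a square mod 113 iff 110^((113−1)/2) = 110^56 ≡ 1 (mod 113).
Squaring successively (mod 113): 110^2 = 12100 ≡ 9; 110^4 ≡ 9² = 81 ≡ 81; 110^8 ≡ 81² = 6561 ≡ 7; 110^16 ≡ 7² = 49 ≡ 49; 110^32 ≡ 49² = 2401 ≡ 28.
Since 56 = 32 + 16 + 8, 110^56 ≡ 28 · 49 · 7; multiplying out mod 113: 28·49 = 1372 ≡ 16, then 16·7 = 112 ≡ 112. Thus 110^56 ≡ 112 ≡ −1 (mod 113).
The value −1 means 110 is a non-residue modulo 113, so x² ≡ 110 (mod 113) is impossible.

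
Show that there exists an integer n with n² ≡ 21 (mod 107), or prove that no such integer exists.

No, no such integer exists.

107 is prime, so by Euler's criterion 21 is a square mod 107 iff 21^((107−1)/2) = 21^53 ≡ 1 (mod 107).
Squaring successively (mod 107): 21^2 = 441 ≡ 13; 21^4 ≡ 13² = 169 ≡ 62; 21^8 ≡ 62² = 3844 ≡ 99; 21^16 ≡ 99² = 9801 ≡ 64; 21^32 ≡ 64² = 4096 ≡ 30.
Since 53 = 32 + 16 + 4 + 1, 21^53 ≡ 30 · 64 · 62 · 21; multiplying out mod 107: 30·64 = 1920 ≡ 101, then 101·62 = 6262 ≡ 56, then 56·21 = 1176 ≡ 106. Thus 21^53 ≡ 106 ≡ −1 (mod 107).
By Euler's criterion 21 is a quadratic non-residue mod 107: no n satisfies n² ≡ 21 (mod 107).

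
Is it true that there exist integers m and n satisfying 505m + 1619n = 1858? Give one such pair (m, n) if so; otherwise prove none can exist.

m = 1472, n = -458

505 and 1619 are coprime, so 505m + 1619n ranges over all of ℤ.
Run the Euclidean algorithm on 1619 and 505: 1619 = 3·505 + 104, 505 = 4·104 + 89, 104 = 1·89 + 15, 89 = 5·15 + 14, 15 = 1·14 + 1, 14 = 14·1 + 0.
Back-substituting, 1 = 15 − 1·14 = 15 − (89 − 5·15) = −89 + 6·15 = −89 + 6·(104 − 1·89) = 6·104 − 7·89 = 6·104 − 7·(505 − 4·104) = −7·505 + 34·104 = −7·505 + 34·(1619 − 3·505) = 34·1619 − 109·505; that is, 505·(-109) + 1619·34 = 1.
Scaling by 1858 gives the particular solution (m, n) = (-202522, 63172).
The general solution is m = -202522 + 1619k, n = 63172 − 505k; taking k = 126 gives the smaller pair m = 1472, n = -458.
Check: 505·1472 + 1619·(-458) = 743360 − 741502 = 1858. ✓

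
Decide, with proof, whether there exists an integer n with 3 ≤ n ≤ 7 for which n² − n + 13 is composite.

n = 5

At n = 5: 5² − 5 + 13 = 33 = 3·11, which is composite.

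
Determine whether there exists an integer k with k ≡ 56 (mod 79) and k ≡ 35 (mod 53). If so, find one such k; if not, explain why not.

Since 79 and 53 share no common factor, CRT says the pair of congruences has a solution (unique mod 4187).
Write k = 56 + 79t and require 56 + 79t ≡ 35 (mod 53), i.e. 79t ≡ 32 (mod 53).
79 ≡ 26 (mod 53), so this reads 26t ≡ 32 (mod 53). Note 26·51 = 1326 ≡ 1 (mod 53) (as 1326 − 1 = 25·53), so 26⁻¹ ≡ 51.
Therefore t ≡ 51·32 = 1632 ≡ 42 (mod 53).
With t = 42: k = 56 + 79·42 = 3374.
Verify: 3374 = 42·79 + 56 and 3374 = 63·53 + 35. ✓

k = 3374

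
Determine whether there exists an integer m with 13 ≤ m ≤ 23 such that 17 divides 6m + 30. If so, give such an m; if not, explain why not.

The values of 6m + 30 for m = 13, 14, …, 23 are 108, 114, 120, 126, 132, 138, 144, 150, 156, 162, 168; reduced mod 17 these are 6, 12, 1, 7, 13, 2, 8, 14, 3, 9, 15.
The residue 0 does not occur, so no m in [13, 23] makes 6m + 30 a multiple of 17.

No such integer m in that range exists.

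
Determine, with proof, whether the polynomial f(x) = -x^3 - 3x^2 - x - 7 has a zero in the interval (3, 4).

f(3) = -64 and f(4) = -123, both negative, so a sign-change argument is unavailable; we show f keeps this sign on the whole interval.
Substitute x = 3 + u, where 0 < u < 1 on the interval. Expanding, f(3 + u) = -u^3 - 12u^2 - 46u - 64.
All 4 nonzero coefficients of this polynomial in u are negative; hence for u > 0 the value is a sum of negative terms (the constant -64 among them).
Therefore f(x) < 0 throughout (3, 4), and f has no zero there.

f has no root in that interval.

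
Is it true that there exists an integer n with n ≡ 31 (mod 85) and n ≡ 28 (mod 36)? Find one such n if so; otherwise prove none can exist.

Since 85 and 36 share no common factor, CRT says the pair of congruences has a solution (unique mod 3060).
Write n = 31 + 85t and require 31 + 85t ≡ 28 (mod 36), i.e. 85t ≡ 33 (mod 36).
85 ≡ 13 (mod 36), so this reads 13t ≡ 33 (mod 36). To invert 13 modulo 36: 36 = 2·13 + 10, 13 = 1·10 + 3, 10 = 3·3 + 1, 3 = 3·1 + 0, and unwinding, 1 = 10 − 3·3 = 10 − 3·(13 − 1·10) = −3·13 + 4·10 = −3·13 + 4·(36 − 2·13) = 4·36 − 11·13. Thus 13⁻¹ ≡ -11 ≡ 25 (mod 36).
Therefore t ≡ 25·33 = 825 ≡ 33 (mod 36).
Taking t = 33 gives n = 31 + 85·33 = 2836.
Indeed 2836 ≡ 31 (mod 85) and 2836 ≡ 28 (mod 36).

n = 2836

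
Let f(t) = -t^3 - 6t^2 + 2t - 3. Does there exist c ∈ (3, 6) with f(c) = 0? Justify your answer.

The endpoint values f(3) = -78 and f(6) = -423 are both negative. Claim: f(t) < 0 for every t in (3, 6).
Shift to the endpoint 3: with t = 3 + u (0 < u < 3), one computes f(3 + u) = -u^3 - 15u^2 - 61u - 78.
All 4 nonzero coefficients of this polynomial in u are negative; hence for u > 0 the value is a sum of negative terms (the constant -78 among them).
So f is strictly negative on (3, 6); no root exists in the interval.

No such root exists.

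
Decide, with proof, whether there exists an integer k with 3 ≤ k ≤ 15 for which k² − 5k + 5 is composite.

At k = 10: 10² − 5·10 + 5 = 55 = 5·11, which is composite.

k = 10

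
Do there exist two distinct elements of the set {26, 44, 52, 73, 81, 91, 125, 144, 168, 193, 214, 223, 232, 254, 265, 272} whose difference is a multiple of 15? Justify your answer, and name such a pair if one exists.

Both 44 and 254 leave remainder 14 on division by 15; their difference 210 = 14·15 is a multiple of 15.

Yes: 44 and 254.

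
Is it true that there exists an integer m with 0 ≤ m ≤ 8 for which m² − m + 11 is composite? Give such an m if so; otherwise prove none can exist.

The values for m = 0, 1, …, 8 are 11, 11, 13, 17, 23, 31, 41, 53, 67, and each of these is prime.
So no value in the range makes the expression composite.

There is no such integer m in that range.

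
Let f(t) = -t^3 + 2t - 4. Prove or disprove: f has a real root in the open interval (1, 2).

No.

The endpoint values f(1) = -3 and f(2) = -8 are both negative. Claim: f(t) < 0 for every t in (1, 2).
Shift to the endpoint 1: with t = 1 + u (0 < u < 1), one computes f(1 + u) = -u^3 - 3u^2 - u - 3.
The nonzero coefficients here are all negative, so for u > 0 every term is negative (or zero), and the constant term -3 is strictly negative.
So f is strictly negative on (1, 2); no root exists in the interval.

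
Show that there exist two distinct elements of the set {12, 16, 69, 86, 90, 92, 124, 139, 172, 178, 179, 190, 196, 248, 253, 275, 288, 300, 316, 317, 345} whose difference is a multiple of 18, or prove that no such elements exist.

Yes: 12 and 300.

12 mod 18 = 12 and 300 mod 18 = 12, so 300 − 12 = 288 = 16·18.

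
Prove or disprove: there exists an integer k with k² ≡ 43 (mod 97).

k = 72 works: 72² = 5184, and 5184 − 43 = 5141 = 53·97.

k = 72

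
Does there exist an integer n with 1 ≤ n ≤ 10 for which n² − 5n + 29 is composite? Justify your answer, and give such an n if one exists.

At n = 4: 4² − 5·4 + 29 = 25 = 5·5, which is composite.

n = 4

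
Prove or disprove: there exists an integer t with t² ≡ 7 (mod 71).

71 is prime, so by Euler's criterion 7 is a square mod 71 iff 7^((71−1)/2) = 7^35 ≡ 1 (mod 71).
Repeated squaring mod 71: 7^2 = 49 ≡ 49; 7^4 ≡ 49² = 2401 ≡ 58; 7^8 ≡ 58² = 3364 ≡ 27; 7^16 ≡ 27² = 729 ≡ 19; 7^32 ≡ 19² = 361 ≡ 6.
Since 35 = 32 + 2 + 1, 7^35 ≡ 6 · 49 · 7; multiplying out mod 71: 6·49 = 294 ≡ 10, then 10·7 = 70 ≡ 70. Thus 7^35 ≡ 70 ≡ −1 (mod 71).
By Euler's criterion 7 is a quadratic non-residue mod 71: no t satisfies t² ≡ 7 (mod 71).

There is no such integer.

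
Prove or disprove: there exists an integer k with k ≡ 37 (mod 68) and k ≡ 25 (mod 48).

gcd(68, 48) = 4. A simultaneous solution exists iff 37 ≡ 25 (mod 4); here 37 mod 4 = 1 = 25 mod 4, so it does.
Put k = 37 + 68t, so we need 68t ≡ 36 (mod 48), equivalently (divide by 4) 17t ≡ 9 (mod 12).
17 ≡ 5 (mod 12), so this reads 5t ≡ 9 (mod 12). Invert 5 mod 12 by the Euclidean algorithm: 12 = 2·5 + 2, 5 = 2·2 + 1, 2 = 2·1 + 0; back-substituting, 1 = 5 − 2·2 = 5 − 2·(12 − 2·5) = −2·12 + 5·5. Hence 5·5 ≡ 1, so 5⁻¹ ≡ 5 (mod 12).
Multiplying by 5: t ≡ 5·9 = 45 ≡ 9 (mod 12).
Then k = 37 + 68·9 = 649.
Check: 649 mod 68 = 37, 649 mod 48 = 25. ✓

k = 649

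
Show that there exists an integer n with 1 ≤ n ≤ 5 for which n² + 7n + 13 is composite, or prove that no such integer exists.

n = 1

At n = 1: 1² + 7·1 + 13 = 21 = 3·7, which is composite.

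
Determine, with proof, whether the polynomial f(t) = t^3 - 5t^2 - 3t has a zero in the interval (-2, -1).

f has no root in that interval.

The endpoint values f(-2) = -22 and f(-1) = -3 are both negative. Claim: f(t) < 0 for every t in (-2, -1).
Shift to the endpoint -1: with t = -1 − u (0 < u < 1), one computes f(-1 − u) = -u^3 - 8u^2 - 10u - 3.
All 4 nonzero coefficients of this polynomial in u are negative; hence for u > 0 the value is a sum of negative terms (the constant -3 among them).
So f is strictly negative on (-2, -1); no root exists in the interval.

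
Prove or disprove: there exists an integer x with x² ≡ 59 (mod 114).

Since 3 ∣ 114, a solution of x² ≡ 59 (mod 114) would also satisfy x² ≡ 59 ≡ 2 (mod 3).
Computing x² mod 3 for x = 0, 1, …, 1 (enough, by the symmetry x ↦ 3 − x) gives 0, 1.
So the quadratic residues mod 3 are {0, 1}, and 2 is not among them.
Hence no integer x has x² ≡ 59 (mod 114).

No, no such integer exists.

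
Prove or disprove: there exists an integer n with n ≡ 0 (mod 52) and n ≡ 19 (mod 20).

There is no such integer.

Both moduli are multiples of 4 = gcd(52, 20), so any solution would satisfy n ≡ 0 and n ≡ 19 modulo 4 simultaneously.
However 0 ≡ 0 and 19 ≡ 3 (mod 4), and 0 ≠ 3.
Therefore no such n exists.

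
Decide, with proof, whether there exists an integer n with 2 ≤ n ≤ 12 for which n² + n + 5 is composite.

n = 9

At n = 9: 9² + 9 + 5 = 95 = 5·19, which is composite.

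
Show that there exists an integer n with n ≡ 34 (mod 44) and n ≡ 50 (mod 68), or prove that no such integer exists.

The moduli are not coprime: gcd(44, 68) = 4. Compatibility requires 4 ∣ (50 − 34) = 16, which holds, so solutions exist.
The integers ≡ 34 (mod 44) are 34, 78, 122, 166, 210, 254, …; their remainders mod 68 are 34, 10, 54, 30, 6, 50, so n = 254 is the first that is ≡ 50 (mod 68).
Check: 254 mod 44 = 34, 254 mod 68 = 50. ✓

n = 254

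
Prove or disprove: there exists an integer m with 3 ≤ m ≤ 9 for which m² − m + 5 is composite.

m = 6

At m = 6: 6² − 6 + 5 = 35 = 5·7, which is composite.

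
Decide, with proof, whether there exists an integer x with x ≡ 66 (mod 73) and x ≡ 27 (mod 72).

The moduli 73 and 72 are coprime, so by the Chinese Remainder Theorem a unique solution modulo 5256 exists.
Write x = 66 + 73t and require 66 + 73t ≡ 27 (mod 72), i.e. 73t ≡ 33 (mod 72).
73 ≡ 1 (mod 72), so this reads 1t ≡ 33 (mod 72). So t ≡ 33 (mod 72).
With t = 33: x = 66 + 73·33 = 2475.
Indeed 2475 ≡ 66 (mod 73) and 2475 ≡ 27 (mod 72).

x = 2475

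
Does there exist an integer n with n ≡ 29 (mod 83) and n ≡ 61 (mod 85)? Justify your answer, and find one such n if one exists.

Since 83 and 85 share no common factor, CRT says the pair of congruences has a solution (unique mod 7055).
Write n = 29 + 83t and require 29 + 83t ≡ 61 (mod 85), i.e. 83t ≡ 32 (mod 85).
To invert 83 modulo 85: 85 = 1·83 + 2, 83 = 41·2 + 1, 2 = 2·1 + 0, and unwinding, 1 = 83 − 41·2 = 83 − 41·(85 − 1·83) = −41·85 + 42·83. Thus 83⁻¹ ≡ 42 (mod 85).
Multiplying by 42: t ≡ 42·32 = 1344 ≡ 69 (mod 85).
With t = 69: n = 29 + 83·69 = 5756.
Check: 5756 mod 83 = 29, 5756 mod 85 = 61. ✓

n = 5756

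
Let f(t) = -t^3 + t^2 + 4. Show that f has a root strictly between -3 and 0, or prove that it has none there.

f has no root in that interval.

f(-3) = 40 and f(0) = 4, both positive, so a sign-change argument is unavailable; we show f keeps this sign on the whole interval.
Shift to the endpoint 0: with t = −u (0 < u < 3), one computes f(−u) = u^3 + u^2 + 4.
The nonzero coefficients here are all positive, so for u > 0 every term is positive (or zero), and the constant term 4 is strictly positive.
So f is strictly positive on (-3, 0); no root exists in the interval.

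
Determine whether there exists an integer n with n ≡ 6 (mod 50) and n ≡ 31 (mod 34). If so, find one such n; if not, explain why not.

No, no such integer exists.

Both moduli are multiples of 2 = gcd(50, 34), so any solution would satisfy n ≡ 6 and n ≡ 31 modulo 2 simultaneously.
But 6 mod 2 = 0 while 31 mod 2 = 1, a contradiction.
So no integer satisfies both congruences.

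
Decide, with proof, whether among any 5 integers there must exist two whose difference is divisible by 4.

True.

There are exactly 4 possible remainders on division by 4.
Placing 5 integers into 4 classes, some class receives at least two — say a and b.
Their difference a − b is then a multiple of 4.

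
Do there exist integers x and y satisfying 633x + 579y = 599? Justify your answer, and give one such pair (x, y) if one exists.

Both 633 and 579 are divisible by gcd(633, 579) = 3, hence so is any combination 633x + 579y.
However 599 leaves remainder 2 on division by 3.
Hence no integers x, y satisfy the equation.

There are no such integers.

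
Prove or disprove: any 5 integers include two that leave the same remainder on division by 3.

True.

Partition the integers by their residue mod 3; there are 3 classes.
With 5 integers and only 3 classes, the pigeonhole principle forces two of them, say a and b, into the same class.
So a and b have equal remainders mod 3, which is exactly what was to be shown.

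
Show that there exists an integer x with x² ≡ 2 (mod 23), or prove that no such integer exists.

Take x = 5. Then 5² = 25 = 1·23 + 2, so 5² ≡ 2 (mod 23).

x = 5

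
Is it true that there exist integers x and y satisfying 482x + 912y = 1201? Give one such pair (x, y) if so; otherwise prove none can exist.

There are no such integers.

Both 482 and 912 are divisible by gcd(482, 912) = 2, hence so is any combination 482x + 912y.
But 1201 is not a multiple of 2 (it leaves remainder 1).
Therefore 482x + 912y = 1201 has no solution in integers.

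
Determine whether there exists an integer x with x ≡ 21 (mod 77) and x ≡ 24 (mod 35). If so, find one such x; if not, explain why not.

There is no such integer.

gcd(77, 35) = 7. If x ≡ 21 (mod 77) and x ≡ 24 (mod 35), then x ≡ 21 (mod 7) and x ≡ 24 (mod 7).
But 21 mod 7 = 0 while 24 mod 7 = 3, a contradiction.
Therefore no such x exists.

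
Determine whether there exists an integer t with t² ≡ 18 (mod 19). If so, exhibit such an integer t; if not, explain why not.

Squares mod 19 repeat after t = 9 (as (−t)² = t²); for t = 0..9 they are 0, 1, 4, 9, 16, 6, 17, 11, 7, 5.
The set of squares mod 19 is therefore {0, 1, 4, 5, 6, 7, 9, 11, 16, 17}, which does not contain 18.
Hence no integer t has t² ≡ 18 (mod 19).

No such integer exists.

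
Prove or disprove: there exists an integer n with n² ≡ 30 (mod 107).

n = 43 works: 43² = 1849, and 1849 − 30 = 1819 = 17·107.

n = 43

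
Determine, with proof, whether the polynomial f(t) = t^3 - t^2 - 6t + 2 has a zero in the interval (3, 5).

No such root exists.

The endpoint values f(3) = 2 and f(5) = 72 are both positive. Claim: f(t) > 0 for every t in (3, 5).
Shift to the endpoint 3: with t = 3 + u (0 < u < 2), one computes f(3 + u) = u^3 + 8u^2 + 15u + 2.
The nonzero coefficients here are all positive, so for u > 0 every term is positive (or zero), and the constant term 2 is strictly positive.
So f is strictly positive on (3, 5); no root exists in the interval.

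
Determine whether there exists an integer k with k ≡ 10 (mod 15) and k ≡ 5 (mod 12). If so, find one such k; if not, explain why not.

No, no such integer exists.

Reduce both congruences modulo 3, which divides 15 and 12: they say k ≡ 10 (mod 3) and k ≡ 5 (mod 3).
But 10 mod 3 = 1 while 5 mod 3 = 2, a contradiction.
Hence the system has no solution.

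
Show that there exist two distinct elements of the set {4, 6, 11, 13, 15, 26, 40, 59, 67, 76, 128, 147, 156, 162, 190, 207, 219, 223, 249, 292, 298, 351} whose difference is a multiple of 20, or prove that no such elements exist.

Both 6 and 26 leave remainder 6 on division by 20; their difference 20 = 1·20 is a multiple of 20.

6 and 26 are such a pair.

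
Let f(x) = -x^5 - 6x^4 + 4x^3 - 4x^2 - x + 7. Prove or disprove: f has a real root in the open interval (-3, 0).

f(-3) = -377 and f(0) = 7, which have opposite signs.
f is continuous everywhere (it is a polynomial), in particular on [-3, 0].
By the Intermediate Value Theorem, f takes the value 0 somewhere in the open interval.

Yes, f has a root in the interval.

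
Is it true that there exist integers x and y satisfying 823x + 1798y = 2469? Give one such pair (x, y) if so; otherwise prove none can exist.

Since gcd(823, 1798) = 1, every integer is an integer combination of 823 and 1798.
Dividing repeatedly: 1798 = 2·823 + 152, 823 = 5·152 + 63, 152 = 2·63 + 26, 63 = 2·26 + 11, 26 = 2·11 + 4, 11 = 2·4 + 3, 4 = 1·3 + 1, 3 = 3·1 + 0.
Back-substituting, 1 = 4 − 1·3 = 4 − (11 − 2·4) = −11 + 3·4 = −11 + 3·(26 − 2·11) = 3·26 − 7·11 = 3·26 − 7·(63 − 2·26) = −7·63 + 17·26 = −7·63 + 17·(152 − 2·63) = 17·152 − 41·63 = 17·152 − 41·(823 − 5·152) = −41·823 + 222·152 = −41·823 + 222·(1798 − 2·823) = 222·1798 − 485·823; that is, 823·(-485) + 1798·222 = 1.
Multiplying through by 2469: x = (-485)·2469 = -1197465, y = 222·2469 = 548118 is a solution.
Adding 666·1798 to x and subtracting 666·823 from y gives the tidier solution (3, 0).
Indeed 823·3 + 1798·0 = 2469 + 0 = 2469.

x = 3, y = 0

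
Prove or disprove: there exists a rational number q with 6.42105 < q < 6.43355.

Look for a denominator N such that an integer falls strictly between N·6.42105 and N·6.43355. N = 7 works: 7·6.42105 = 44.94735 < 45 < 45.03485 = 7·6.43355.
Hence 45/7 is a rational number with 6.42105 < 45/7 < 6.43355.

q = 45/7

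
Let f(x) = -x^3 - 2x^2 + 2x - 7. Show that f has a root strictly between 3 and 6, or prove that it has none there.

No such root exists.

f(3) = -46 and f(6) = -283, both negative, so a sign-change argument is unavailable; we show f keeps this sign on the whole interval.
Shift to the endpoint 3: with x = 3 + u (0 < u < 3), one computes f(3 + u) = -u^3 - 11u^2 - 37u - 46.
The nonzero coefficients here are all negative, so for u > 0 every term is negative (or zero), and the constant term -46 is strictly negative.
Therefore f(x) < 0 throughout (3, 6), and f has no zero there.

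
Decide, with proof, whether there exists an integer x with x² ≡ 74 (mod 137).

Take x = 38. Then 38² = 1444 = 10·137 + 74, so 38² ≡ 74 (mod 137).

x = 38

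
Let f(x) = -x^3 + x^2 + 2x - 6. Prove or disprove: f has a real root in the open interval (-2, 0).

f(-2) = 2 and f(0) = -6, which have opposite signs.
As a polynomial, f is continuous on every closed interval.
By the Intermediate Value Theorem, f takes the value 0 somewhere in the open interval.

Such a root exists.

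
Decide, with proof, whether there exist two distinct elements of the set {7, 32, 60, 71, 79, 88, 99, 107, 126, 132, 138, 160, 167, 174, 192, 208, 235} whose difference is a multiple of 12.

Both 7 and 79 leave remainder 7 on division by 12; their difference 72 = 6·12 is a multiple of 12.

The pair (7, 79) works.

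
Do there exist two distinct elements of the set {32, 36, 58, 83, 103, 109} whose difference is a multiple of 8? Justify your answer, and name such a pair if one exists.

No such pair exists.

Residues mod 8: 32↦0, 36↦4, 58↦2, 83↦3, 103↦7, 109↦5.
No residue repeats among the 6 elements, so no pair has difference ≡ 0 (mod 8).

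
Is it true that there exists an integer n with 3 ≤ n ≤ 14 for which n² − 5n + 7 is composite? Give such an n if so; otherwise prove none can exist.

n = 12

At n = 12: 12² − 5·12 + 7 = 91 = 7·13, which is composite.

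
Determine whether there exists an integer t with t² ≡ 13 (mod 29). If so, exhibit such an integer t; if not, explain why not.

Take t = 19. Then 19² = 361 = 12·29 + 13, so 19² ≡ 13 (mod 29).

t = 19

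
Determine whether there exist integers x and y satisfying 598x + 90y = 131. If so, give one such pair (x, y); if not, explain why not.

There are no such integers.

Any value of 598x + 90y is a multiple of gcd(598, 90) = 2.
However 131 leaves remainder 1 on division by 2.
So the equation is unsolvable over ℤ.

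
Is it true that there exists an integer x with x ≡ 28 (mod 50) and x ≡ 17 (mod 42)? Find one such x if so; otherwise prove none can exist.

Both moduli are multiples of 2 = gcd(50, 42), so any solution would satisfy x ≡ 28 and x ≡ 17 modulo 2 simultaneously.
But 28 mod 2 = 0 while 17 mod 2 = 1, a contradiction.
Hence the system has no solution.

No, no such integer exists.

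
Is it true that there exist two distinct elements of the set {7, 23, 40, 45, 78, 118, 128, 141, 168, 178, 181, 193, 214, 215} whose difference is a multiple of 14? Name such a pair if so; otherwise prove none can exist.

Residues mod 14: 7↦7, 23↦9, 40↦12, 45↦3, 78↦8, 118↦6, 128↦2, 141↦1, 168↦0, 178↦10, 181↦13, 193↦11, 214↦4, 215↦5.
These 14 residues are pairwise different, hence no difference of two elements is divisible by 14.

No such pair exists.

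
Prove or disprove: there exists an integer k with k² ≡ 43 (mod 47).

There is no such integer.

47 is prime, so by Euler's criterion 43 is a square mod 47 iff 43^((47−1)/2) = 43^23 ≡ 1 (mod 47).
Squaring successively (mod 47): 43^2 = 1849 ≡ 16; 43^4 ≡ 16² = 256 ≡ 21; 43^8 ≡ 21² = 441 ≡ 18; 43^16 ≡ 18² = 324 ≡ 42.
Since 23 = 16 + 4 + 2 + 1, 43^23 ≡ 42 · 21 · 16 · 43; multiplying out mod 47: 42·21 = 882 ≡ 36, then 36·16 = 576 ≡ 12, then 12·43 = 516 ≡ 46. Thus 43^23 ≡ 46 ≡ −1 (mod 47).
By Euler's criterion 43 is a quadratic non-residue mod 47: no k satisfies k² ≡ 43 (mod 47).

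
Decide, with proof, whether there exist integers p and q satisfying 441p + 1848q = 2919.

gcd(441, 1848) = 21, and 21 divides 2919, so integer solutions exist.
Dividing through by 21 reduces the equation to 21p + 88q = 139.
Euclidean algorithm: 88 = 4·21 + 4, 21 = 5·4 + 1, 4 = 4·1 + 0.
Back-substituting, 1 = 21 − 5·4 = 21 − 5·(88 − 4·21) = −5·88 + 21·21; that is, 21·21 + 88·(-5) = 1.
Times 139: 21·2919 + 88·(-695) = 139, so (2919, -695) solves it.
The general solution is p = 2919 + 88k, q = -695 − 21k; taking k = -33 gives the smaller pair p = 15, q = -2.
Indeed 441·15 + 1848·(-2) = 6615 − 3696 = 2919.

p = 15, q = -2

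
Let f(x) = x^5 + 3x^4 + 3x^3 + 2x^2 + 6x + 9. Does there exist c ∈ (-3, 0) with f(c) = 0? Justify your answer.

Yes, f has a root in the interval.

f(-3) = -72 and f(0) = 9, which have opposite signs.
As a polynomial, f is continuous on every closed interval.
By the Intermediate Value Theorem f must vanish at some point of (-3, 0).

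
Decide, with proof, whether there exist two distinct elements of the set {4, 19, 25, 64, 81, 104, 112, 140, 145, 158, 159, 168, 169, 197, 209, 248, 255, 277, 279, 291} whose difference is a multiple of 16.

Reduce each element mod 16: 4↦4, 19↦3, 25↦9, 64↦0, 81↦1, 104↦8, 112↦0, 140↦12, 145↦1, 158↦14, 159↦15, 168↦8, 169↦9, 197↦5, 209↦1, 248↦8, 255↦15, 277↦5, 279↦7, 291↦3. The residue 3 repeats (at 19 and 291), and 291 − 19 = 272 = 17·16.

Yes: 19 and 291.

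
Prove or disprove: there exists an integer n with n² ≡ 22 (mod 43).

No such integer exists.

Apply Euler's criterion with the prime 43: 22 is a quadratic residue iff 22^21 ≡ 1 (mod 43), and a non-residue iff it is ≡ −1.
Repeated squaring mod 43: 22^2 = 484 ≡ 11; 22^4 ≡ 11² = 121 ≡ 35; 22^8 ≡ 35² = 1225 ≡ 21; 22^16 ≡ 21² = 441 ≡ 11.
Since 21 = 16 + 4 + 1, 22^21 ≡ 11 · 35 · 22; multiplying out mod 43: 11·35 = 385 ≡ 41, then 41·22 = 902 ≡ 42. Thus 22^21 ≡ 42 ≡ −1 (mod 43).
The value −1 means 22 is a non-residue modulo 43, so n² ≡ 22 (mod 43) is impossible.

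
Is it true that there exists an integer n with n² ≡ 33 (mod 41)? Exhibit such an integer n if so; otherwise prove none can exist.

n = 22

Take n = 22. Then 22² = 484 = 11·41 + 33, so 22² ≡ 33 (mod 41).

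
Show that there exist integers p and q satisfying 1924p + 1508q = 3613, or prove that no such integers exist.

gcd(1924, 1508) = 52, so every integer of the form 1924p + 1508q is a multiple of 52.
However 3613 leaves remainder 25 on division by 52.
Therefore 1924p + 1508q = 3613 has no solution in integers.

There are no such integers.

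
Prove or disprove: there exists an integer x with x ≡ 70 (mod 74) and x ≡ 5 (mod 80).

Reduce both congruences modulo 2, which divides 74 and 80: they say x ≡ 70 (mod 2) and x ≡ 5 (mod 2).
These are incompatible: 70 − 5 = 65 is not divisible by 2.
So no integer satisfies both congruences.

No such integer exists.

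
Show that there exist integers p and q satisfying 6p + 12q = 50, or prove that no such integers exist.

Both 6 and 12 are divisible by gcd(6, 12) = 6, hence so is any combination 6p + 12q.
However 50 leaves remainder 2 on division by 6.
Therefore 6p + 12q = 50 has no solution in integers.

No such integers exist.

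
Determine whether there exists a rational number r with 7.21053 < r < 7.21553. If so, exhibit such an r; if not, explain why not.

Look for a denominator N such that an integer falls strictly between N·7.21053 and N·7.21553. N = 14 works: 14·7.21053 = 100.94742 < 101 < 101.01742 = 14·7.21553.
So r = 101/14 works: it is a ratio of integers, and dividing 14·7.21053 < 101 < 14·7.21553 through by 14 gives 7.21053 < 101/14 < 7.21553.

r = 101/14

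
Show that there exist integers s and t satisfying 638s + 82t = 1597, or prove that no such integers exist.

gcd(638, 82) = 2, so every integer of the form 638s + 82t is a multiple of 2.
But 1597 is not a multiple of 2 (it leaves remainder 1).
Hence no integers s, t satisfy the equation.

There are no such integers.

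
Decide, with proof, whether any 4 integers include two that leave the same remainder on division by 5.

Try 4 consecutive integers, 6, 7, 8, 9. Their remainders mod 5 are 1, 2, 3, 4 — pairwise different, as any 4 ≤ 5 consecutive integers have distinct residues.
So no two of them leave the same remainder on division by 5; the claim fails for this set.

No, the set {6, 7, 8, 9} is a counterexample.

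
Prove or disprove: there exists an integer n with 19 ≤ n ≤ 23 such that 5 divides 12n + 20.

At n = 19 the value 248 is not a multiple of 5. At n = 20 we get 12·20 + 20 = 260, and 260 = 5·52.

n = 20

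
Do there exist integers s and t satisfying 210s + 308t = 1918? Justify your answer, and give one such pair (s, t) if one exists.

Since gcd(210, 308) = 14 and 1918 = 14·137, Bézout's identity guarantees a solution.
Dividing through by 14 reduces the equation to 15s + 22t = 137.
Run the Euclidean algorithm on 22 and 15: 22 = 1·15 + 7, 15 = 2·7 + 1, 7 = 7·1 + 0.
Working back up the chain: 1 = 15 − 2·7 = 15 − 2·(22 − 1·15) = −2·22 + 3·15. So 15·3 + 22·(-2) = 1.
Scaling by 137 gives the particular solution (s, t) = (411, -274).
Shifting by a multiple of (22, −15) keeps it a solution: s = 411 − 18·22 = 15, t = -274 + 18·15 = -4.
Check: 210·15 + 308·(-4) = 3150 − 1232 = 1918. ✓

s = 15, t = -4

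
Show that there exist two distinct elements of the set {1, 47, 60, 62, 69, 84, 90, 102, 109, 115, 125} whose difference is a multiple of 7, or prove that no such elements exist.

Yes: 60 and 102.

60 mod 7 = 4 and 102 mod 7 = 4, so 102 − 60 = 42 = 6·7.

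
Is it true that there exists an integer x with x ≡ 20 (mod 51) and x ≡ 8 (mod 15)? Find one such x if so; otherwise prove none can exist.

x = 173

The moduli are not coprime: gcd(51, 15) = 3. Compatibility requires 3 ∣ (8 − 20) = -12, which holds, so solutions exist.
Step through x = 20, 20 + 51, 20 + 2·51, …: the values 20, 71, 122, 173 reduce mod 15 to 5, 11, 2, 8. The value 173 hits 8.
Indeed 173 ≡ 20 (mod 51) and 173 ≡ 8 (mod 15).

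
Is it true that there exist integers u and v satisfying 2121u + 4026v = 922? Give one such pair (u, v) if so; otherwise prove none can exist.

Both 2121 and 4026 are divisible by gcd(2121, 4026) = 3, hence so is any combination 2121u + 4026v.
However 922 leaves remainder 1 on division by 3.
Therefore 2121u + 4026v = 922 has no solution in integers.

No such integers exist.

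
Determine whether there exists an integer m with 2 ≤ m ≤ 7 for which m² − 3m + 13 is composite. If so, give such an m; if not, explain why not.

No, no such integer m in that range exists.

The values for m = 2, 3, …, 7 are 11, 13, 17, 23, 31, 41, and each of these is prime.
So no value in the range makes the expression composite.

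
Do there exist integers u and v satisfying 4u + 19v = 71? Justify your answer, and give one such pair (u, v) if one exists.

Since gcd(4, 19) = 1, every integer is an integer combination of 4 and 19.
Run the Euclidean algorithm on 19 and 4: 19 = 4·4 + 3, 4 = 1·3 + 1, 3 = 3·1 + 0.
Working back up the chain: 1 = 4 − 1·3 = 4 − (19 − 4·4) = −19 + 5·4. So 4·5 + 19·(-1) = 1.
Times 71: 4·355 + 19·(-71) = 71, so (355, -71) solves it.
Subtracting 18·19 from u and adding 18·4 to v gives the tidier solution (13, 1).
Indeed 4·13 + 19·1 = 52 + 19 = 71.

u = 13, v = 1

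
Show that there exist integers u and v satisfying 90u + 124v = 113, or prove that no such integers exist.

gcd(90, 124) = 2, so every integer of the form 90u + 124v is a multiple of 2.
But 113 is not a multiple of 2 (it leaves remainder 1).
So the equation is unsolvable over ℤ.

There are no such integers.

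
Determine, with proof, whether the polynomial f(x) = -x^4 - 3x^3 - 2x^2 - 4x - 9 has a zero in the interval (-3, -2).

f(-3) = -15 and f(-2) = -1, both negative, so a sign-change argument is unavailable; we show f keeps this sign on the whole interval.
Shift to the endpoint -2: with x = -2 − u (0 < u < 1), one computes f(-2 − u) = -u^4 - 5u^3 - 8u^2 - 1.
All 4 nonzero coefficients of this polynomial in u are negative; hence for u > 0 the value is a sum of negative terms (the constant -1 among them).
Therefore f(x) < 0 throughout (-3, -2), and f has no zero there.

No.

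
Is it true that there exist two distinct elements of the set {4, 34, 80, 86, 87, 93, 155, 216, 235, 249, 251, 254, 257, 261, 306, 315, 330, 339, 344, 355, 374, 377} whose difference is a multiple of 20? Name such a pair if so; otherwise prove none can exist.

4 mod 20 = 4 and 344 mod 20 = 4, so 344 − 4 = 340 = 17·20.

The pair (4, 344) works.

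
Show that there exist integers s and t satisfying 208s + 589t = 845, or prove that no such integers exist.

s = 409, t = -143

Since gcd(208, 589) = 1, every integer is an integer combination of 208 and 589.
Euclidean algorithm: 589 = 2·208 + 173, 208 = 1·173 + 35, 173 = 4·35 + 33, 35 = 1·33 + 2, 33 = 16·2 + 1, 2 = 2·1 + 0.
Back-substituting, 1 = 33 − 16·2 = 33 − 16·(35 − 1·33) = −16·35 + 17·33 = −16·35 + 17·(173 − 4·35) = 17·173 − 84·35 = 17·173 − 84·(208 − 1·173) = −84·208 + 101·173 = −84·208 + 101·(589 − 2·208) = 101·589 − 286·208; that is, 208·(-286) + 589·101 = 1.
Multiplying through by 845: s = (-286)·845 = -241670, t = 101·845 = 85345 is a solution.
The general solution is s = -241670 + 589k, t = 85345 − 208k; taking k = 411 gives the smaller pair s = 409, t = -143.
Check: 208·409 + 589·(-143) = 85072 − 84227 = 845. ✓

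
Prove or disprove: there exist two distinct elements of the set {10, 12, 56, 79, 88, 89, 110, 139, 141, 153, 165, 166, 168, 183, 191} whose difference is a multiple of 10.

10 and 110 are such a pair.

10 mod 10 = 0 and 110 mod 10 = 0, so 110 − 10 = 100 = 10·10.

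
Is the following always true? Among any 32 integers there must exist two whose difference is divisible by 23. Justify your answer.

Each integer lies in one of the 23 residue classes modulo 23.
Placing 32 integers into 23 classes, some class receives at least two — say a and b.
Their difference a − b is then a multiple of 23.

True.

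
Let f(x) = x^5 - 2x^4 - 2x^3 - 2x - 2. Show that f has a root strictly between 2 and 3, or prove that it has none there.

Such a root exists.

f(2) = -22 and f(3) = 19, which have opposite signs.
As a polynomial, f is continuous on every closed interval.
By the Intermediate Value Theorem f must vanish at some point of (2, 3).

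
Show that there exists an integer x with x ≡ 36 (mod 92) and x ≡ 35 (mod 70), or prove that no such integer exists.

Both moduli are multiples of 2 = gcd(92, 70), so any solution would satisfy x ≡ 36 and x ≡ 35 modulo 2 simultaneously.
However 36 ≡ 0 and 35 ≡ 1 (mod 2), and 0 ≠ 1.
Hence the system has no solution.

No, no such integer exists.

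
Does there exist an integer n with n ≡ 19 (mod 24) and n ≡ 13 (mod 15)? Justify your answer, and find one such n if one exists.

The moduli are not coprime: gcd(24, 15) = 3. Compatibility requires 3 ∣ (13 − 19) = -6, which holds, so solutions exist.
List candidates n ≡ 19 (mod 24): 19, 43. Modulo 15 these are 4, 13; 43 gives 13 as required.
Indeed 43 ≡ 19 (mod 24) and 43 ≡ 13 (mod 15).

n = 43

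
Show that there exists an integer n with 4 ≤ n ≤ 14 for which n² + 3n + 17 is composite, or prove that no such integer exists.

At n = 8: 8² + 3·8 + 17 = 105 = 3·35, which is composite.

n = 8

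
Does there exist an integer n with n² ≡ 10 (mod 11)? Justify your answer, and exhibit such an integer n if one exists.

No such integer exists.

Computing n² mod 11 for n = 0, 1, …, 5 (enough, by the symmetry n ↦ 11 − n) gives 0, 1, 4, 9, 5, 3.
So the quadratic residues mod 11 are {0, 1, 3, 4, 5, 9}, and 10 is not among them.
Therefore n² ≡ 10 (mod 11) has no solution.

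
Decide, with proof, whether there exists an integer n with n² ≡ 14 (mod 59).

No, no such integer exists.

Apply Euler's criterion with the prime 59: 14 is a quadratic residue iff 14^29 ≡ 1 (mod 59), and a non-residue iff it is ≡ −1.
Repeated squaring mod 59: 14^2 = 196 ≡ 19; 14^4 ≡ 19² = 361 ≡ 7; 14^8 ≡ 7² = 49 ≡ 49; 14^16 ≡ 49² = 2401 ≡ 41.
Since 29 = 16 + 8 + 4 + 1, 14^29 ≡ 41 · 49 · 7 · 14; multiplying out mod 59: 41·49 = 2009 ≡ 3, then 3·7 = 21 ≡ 21, then 21·14 = 294 ≡ 58. Thus 14^29 ≡ 58 ≡ −1 (mod 59).
The value −1 means 14 is a non-residue modulo 59, so n² ≡ 14 (mod 59) is impossible.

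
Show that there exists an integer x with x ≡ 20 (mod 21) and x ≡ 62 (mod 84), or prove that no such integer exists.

Here gcd(21, 84) = 21, and both 20 and 62 leave remainder 20 mod 21, so the system is consistent.
Step through x = 20, 20 + 21, 20 + 2·21, …: the values 20, 41, 62 reduce mod 84 to 20, 41, 62. The value 62 hits 62.
Check: 62 mod 21 = 20, 62 mod 84 = 62. ✓

x = 62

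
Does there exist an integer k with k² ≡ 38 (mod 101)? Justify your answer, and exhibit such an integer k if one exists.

No such integer exists.

Apply Euler's criterion with the prime 101: 38 is a quadratic residue iff 38^50 ≡ 1 (mod 101), and a non-residue iff it is ≡ −1.
Squaring successively (mod 101): 38^2 = 1444 ≡ 30; 38^4 ≡ 30² = 900 ≡ 92; 38^8 ≡ 92² = 8464 ≡ 81; 38^16 ≡ 81² = 6561 ≡ 97; 38^32 ≡ 97² = 9409 ≡ 16.
Since 50 = 32 + 16 + 2, 38^50 ≡ 16 · 97 · 30; multiplying out mod 101: 16·97 = 1552 ≡ 37, then 37·30 = 1110 ≡ 100. Thus 38^50 ≡ 100 ≡ −1 (mod 101).
By Euler's criterion 38 is a quadratic non-residue mod 101: no k satisfies k² ≡ 38 (mod 101).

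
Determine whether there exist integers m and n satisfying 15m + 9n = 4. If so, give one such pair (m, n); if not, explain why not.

No, no such integers exist.

gcd(15, 9) = 3, so every integer of the form 15m + 9n is a multiple of 3.
But 4 = 3·1 + 1, so 3 ∤ 4.
Hence no integers m, n satisfy the equation.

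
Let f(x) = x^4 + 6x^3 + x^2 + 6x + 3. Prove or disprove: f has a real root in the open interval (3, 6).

No.

The endpoint values f(3) = 273 and f(6) = 2667 are both positive. Claim: f(x) > 0 for every x in (3, 6).
Substitute x = 3 + u, where 0 < u < 3 on the interval. Expanding, f(3 + u) = u^4 + 18u^3 + 109u^2 + 282u + 273.
All 5 nonzero coefficients of this polynomial in u are positive; hence for u > 0 the value is a sum of positive terms (the constant 273 among them).
Therefore f(x) > 0 throughout (3, 6), and f has no zero there.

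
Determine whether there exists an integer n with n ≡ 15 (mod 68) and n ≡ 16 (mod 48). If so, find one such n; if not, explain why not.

gcd(68, 48) = 4. If n ≡ 15 (mod 68) and n ≡ 16 (mod 48), then n ≡ 15 (mod 4) and n ≡ 16 (mod 4).
However 15 ≡ 3 and 16 ≡ 0 (mod 4), and 3 ≠ 0.
Therefore no such n exists.

No such integer exists.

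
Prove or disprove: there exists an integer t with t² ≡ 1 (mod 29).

t = 28

t = 28 works: 28² = 784, and 784 − 1 = 783 = 27·29.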